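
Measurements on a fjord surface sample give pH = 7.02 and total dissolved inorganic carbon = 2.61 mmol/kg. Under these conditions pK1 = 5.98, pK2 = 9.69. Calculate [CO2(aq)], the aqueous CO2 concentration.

α₀ = 1 / (1 + K1/[H⁺] + K1K2/[H⁺]²) = 1 / (1 + 10^+1.04 + 10^-1.63)
   = 1 / (1 + 10.965 + 0.023442) = 1/11.988 = 0.08342
[CO2*] = α₀ × DIC = 0.08342 × 2.61 = 0.218 mmol/kg

[CO2*] = 0.218 mmol/kg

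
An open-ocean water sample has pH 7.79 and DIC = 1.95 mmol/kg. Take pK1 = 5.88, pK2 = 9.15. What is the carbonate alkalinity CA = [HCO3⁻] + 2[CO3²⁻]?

CA = [HCO3⁻] + 2[CO3²⁻] = (α₁ + 2α₂)·DIC
At pH 7.79: [H⁺]/K1 = 10^-1.91 = 0.012303, K2/[H⁺] = 10^-1.36 = 0.043652
α₁ = 1/(1 + 0.012303 + 0.043652) = 1/1.0560 = 0.9470; α₂ = α₁·K2/[H⁺] = 0.04134
α₁ + 2α₂ = 1.0297
CA = 1.0297 × 1.95 = 2.01 mmol/kg

CA = 2.01 mmol/kg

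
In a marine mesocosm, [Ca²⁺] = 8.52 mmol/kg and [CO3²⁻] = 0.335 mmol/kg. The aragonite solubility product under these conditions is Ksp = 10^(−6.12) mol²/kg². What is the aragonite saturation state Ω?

Ksp = 10^(−6.12) = 7.586×10^-7
Ω = [Ca²⁺][CO3²⁻]/Ksp = (8.52×10^-3)(0.335×10^-3) / 7.586×10^-7 = 3.76

Ω = 3.76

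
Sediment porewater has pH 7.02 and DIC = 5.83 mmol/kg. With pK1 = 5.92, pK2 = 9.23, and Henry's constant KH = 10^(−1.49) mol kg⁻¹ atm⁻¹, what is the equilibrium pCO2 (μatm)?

pCO2 = 1.32×10^4 μatm

α₀ = 1 / (1 + K1/[H⁺] + K1K2/[H⁺]²) = 1 / (1 + 10^+1.10 + 10^-1.11)
   = 1 / (1 + 12.589 + 0.077625) = 1/13.667 = 0.07317
[CO2*] = α₀ × DIC = 0.07317 × 5.83 = 0.4266 mmol/kg
pCO2 = [CO2*]/KH = 4.266×10^-4 / 3.236×10^-2 = 1.32×10^4 μatm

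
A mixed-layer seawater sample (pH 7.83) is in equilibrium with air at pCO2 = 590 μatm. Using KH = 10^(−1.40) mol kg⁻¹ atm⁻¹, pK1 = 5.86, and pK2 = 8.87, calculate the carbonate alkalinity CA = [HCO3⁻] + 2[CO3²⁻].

CA = 2.59 mmol/kg

[CO2*] = KH · pCO2 = 10^(−1.40) × 590×10^-6 = 2.349×10^-5 mol/kg
α₀ = 1/(1 + K1/[H⁺] + K1K2/[H⁺]²) = 1/(1 + 10^+1.97 + 10^+0.93) = 0.009724
DIC = [CO2*]/α₀ = 2.349×10^-5 / 0.009724 = 2.415 mmol/kg
CA = (α₁ + 2α₂)·DIC = (0.9075 + 2×0.08277) × 2.415 = 2.59 mmol/kg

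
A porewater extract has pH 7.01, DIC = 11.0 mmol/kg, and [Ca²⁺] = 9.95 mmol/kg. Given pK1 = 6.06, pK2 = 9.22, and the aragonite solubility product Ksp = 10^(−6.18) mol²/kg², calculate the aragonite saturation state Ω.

Ω = 0.913

α₂ = 1 / (1 + [H⁺]/K2 + [H⁺]²/(K1K2)) = 1 / (1 + 10^+2.21 + 10^+1.26)
   = 1 / (1 + 162.18 + 18.197) = 1/181.38 = 0.005513
[CO3²⁻] = α₂ × DIC = 0.005513 × 11.0 = 0.06065 mmol/kg
Ksp = 10^(−6.18) = 6.607×10^-7
Ω = [Ca²⁺][CO3²⁻]/Ksp = (9.95×10^-3)(6.065×10^-5) / 6.607×10^-7 = 0.913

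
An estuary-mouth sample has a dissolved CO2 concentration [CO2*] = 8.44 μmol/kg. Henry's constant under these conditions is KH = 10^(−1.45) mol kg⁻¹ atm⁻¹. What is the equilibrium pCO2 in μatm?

KH = 10^(−1.45) = 3.548×10^-2 mol kg⁻¹ atm⁻¹
pCO2 = [CO2*]/KH = 8.44×10^-6 / 3.548×10^-2 = 2.38×10^-4 atm = 238 μatm

pCO2 = 238 μatm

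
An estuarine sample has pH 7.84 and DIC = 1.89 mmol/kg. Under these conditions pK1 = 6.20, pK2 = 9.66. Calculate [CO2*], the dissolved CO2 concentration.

α₀ = 1 / (1 + K1/[H⁺] + K1K2/[H⁺]²) = 1 / (1 + 10^+1.64 + 10^-0.18)
   = 1 / (1 + 43.652 + 0.66069) = 1/45.312 = 0.02207
[CO2*] = α₀ × DIC = 0.02207 × 1.89 = 0.0417 mmol/kg

[CO2*] = 0.0417 mmol/kg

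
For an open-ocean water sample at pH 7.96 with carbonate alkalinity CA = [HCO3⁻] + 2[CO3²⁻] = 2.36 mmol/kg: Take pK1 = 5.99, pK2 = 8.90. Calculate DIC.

CA = [HCO3⁻] + 2[CO3²⁻] = (α₁ + 2α₂)·DIC
At pH 7.96: [H⁺]/K1 = 10^-1.97 = 0.010715, K2/[H⁺] = 10^-0.94 = 0.11482
α₁ = 1/(1 + 0.010715 + 0.11482) = 1/1.1255 = 0.8885; α₂ = α₁·K2/[H⁺] = 0.1020
α₁ + 2α₂ = 1.0925
DIC = CA / (α₁ + 2α₂) = 2.36 / 1.0925 = 2.16 mmol/kg

DIC = 2.16 mmol/kg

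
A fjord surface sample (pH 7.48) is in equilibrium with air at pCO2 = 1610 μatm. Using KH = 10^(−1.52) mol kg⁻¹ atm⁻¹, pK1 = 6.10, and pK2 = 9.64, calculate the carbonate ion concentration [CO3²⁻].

[CO3²⁻] = 8.07 μmol/kg

[CO2*] = KH · pCO2 = 10^(−1.52) × 1610×10^-6 = 4.862×10^-5 mol/kg
α₀ = 1/(1 + K1/[H⁺] + K1K2/[H⁺]²) = 1/(1 + 10^+1.38 + 10^-0.78) = 0.03975
DIC = [CO2*]/α₀ = 4.862×10^-5 / 0.03975 = 1.223 mmol/kg
[CO3²⁻] = α₂·DIC; α₂ = 0.006598, so [CO3²⁻] = 0.006598 × 1.223 = 0.00807 mmol/kg = 8.07 μmol/kg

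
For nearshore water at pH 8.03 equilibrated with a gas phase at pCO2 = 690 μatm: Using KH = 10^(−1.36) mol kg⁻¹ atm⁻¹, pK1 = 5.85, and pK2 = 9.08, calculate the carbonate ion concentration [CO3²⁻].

[CO3²⁻] = 0.406 mmol/kg

[CO2*] = KH · pCO2 = 10^(−1.36) × 690×10^-6 = 3.012×10^-5 mol/kg
α₀ = 1/(1 + K1/[H⁺] + K1K2/[H⁺]²) = 1/(1 + 10^+2.18 + 10^+1.13) = 0.006030
DIC = [CO2*]/α₀ = 3.012×10^-5 / 0.006030 = 4.995 mmol/kg
[CO3²⁻] = α₂·DIC; α₂ = 0.08134, so [CO3²⁻] = 0.08134 × 4.995 = 0.406 mmol/kg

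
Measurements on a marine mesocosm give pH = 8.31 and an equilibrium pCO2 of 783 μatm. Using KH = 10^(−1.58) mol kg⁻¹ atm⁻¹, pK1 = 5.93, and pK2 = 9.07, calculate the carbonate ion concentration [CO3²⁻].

[CO3²⁻] = 0.859 mmol/kg

[CO2*] = KH · pCO2 = 10^(−1.58) × 783×10^-6 = 2.059×10^-5 mol/kg
α₀ = 1/(1 + K1/[H⁺] + K1K2/[H⁺]²) = 1/(1 + 10^+2.38 + 10^+1.62) = 0.003539
DIC = [CO2*]/α₀ = 2.059×10^-5 / 0.003539 = 5.820 mmol/kg
[CO3²⁻] = α₂·DIC; α₂ = 0.1475, so [CO3²⁻] = 0.1475 × 5.820 = 0.859 mmol/kg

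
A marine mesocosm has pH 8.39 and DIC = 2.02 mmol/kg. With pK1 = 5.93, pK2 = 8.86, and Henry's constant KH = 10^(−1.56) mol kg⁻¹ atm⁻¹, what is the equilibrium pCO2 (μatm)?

pCO2 = 189 μatm

α₀ = 1 / (1 + K1/[H⁺] + K1K2/[H⁺]²) = 1 / (1 + 10^+2.46 + 10^+1.99)
   = 1 / (1 + 288.40 + 97.724) = 1/387.13 = 0.002583
[CO2*] = α₀ × DIC = 0.002583 × 2.02 = 0.005218 mmol/kg = 5.218 μmol/kg
pCO2 = [CO2*]/KH = 5.218×10^-6 / 2.754×10^-2 = 189 μatm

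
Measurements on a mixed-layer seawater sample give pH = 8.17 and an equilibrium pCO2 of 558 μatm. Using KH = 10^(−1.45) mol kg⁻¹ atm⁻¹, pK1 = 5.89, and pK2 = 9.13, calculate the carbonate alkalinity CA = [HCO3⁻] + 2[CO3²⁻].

[CO2*] = KH · pCO2 = 10^(−1.45) × 558×10^-6 = 1.980×10^-5 mol/kg
α₀ = 1/(1 + K1/[H⁺] + K1K2/[H⁺]²) = 1/(1 + 10^+2.28 + 10^+1.32) = 0.004707
DIC = [CO2*]/α₀ = 1.980×10^-5 / 0.004707 = 4.206 mmol/kg
CA = (α₁ + 2α₂)·DIC = (0.8969 + 2×0.09835) × 4.206 = 4.60 mmol/kg

CA = 4.60 mmol/kg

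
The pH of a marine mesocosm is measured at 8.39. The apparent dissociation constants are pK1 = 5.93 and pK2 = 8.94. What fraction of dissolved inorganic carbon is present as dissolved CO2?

α₀ = 1 / (1 + K1/[H⁺] + K1K2/[H⁺]²) = 1 / (1 + 10^+2.46 + 10^+1.91)
   = 1 / (1 + 288.40 + 81.283) = 1/370.69 = 0.002698

α₀ = 0.00270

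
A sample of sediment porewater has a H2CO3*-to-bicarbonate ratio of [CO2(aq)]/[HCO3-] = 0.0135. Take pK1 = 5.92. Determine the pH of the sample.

pH = 7.79

From K1 = [H⁺][HCO3-]/[CO2(aq)]:  pH = pK1 − log₁₀([CO2(aq)]/[HCO3-])
log₁₀(0.0135) = -1.870
pH = 5.92 − (-1.870) = 7.79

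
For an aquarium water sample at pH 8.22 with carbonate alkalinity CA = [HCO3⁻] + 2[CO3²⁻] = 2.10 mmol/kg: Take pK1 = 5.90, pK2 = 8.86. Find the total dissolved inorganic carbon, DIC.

CA = [HCO3⁻] + 2[CO3²⁻] = (α₁ + 2α₂)·DIC
At pH 8.22: [H⁺]/K1 = 10^-2.32 = 0.0047863, K2/[H⁺] = 10^-0.64 = 0.22909
α₁ = 1/(1 + 0.0047863 + 0.22909) = 1/1.2339 = 0.8105; α₂ = α₁·K2/[H⁺] = 0.1857
α₁ + 2α₂ = 1.1818
DIC = CA / (α₁ + 2α₂) = 2.10 / 1.1818 = 1.78 mmol/kg

DIC = 1.78 mmol/kg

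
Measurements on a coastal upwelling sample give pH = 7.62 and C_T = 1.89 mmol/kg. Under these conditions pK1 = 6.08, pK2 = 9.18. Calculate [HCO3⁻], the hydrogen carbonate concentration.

α₁ = 1 / (1 + [H⁺]/K1 + K2/[H⁺]) = 1 / (1 + 10^-1.54 + 10^-1.56)
   = 1 / (1 + 0.028840 + 0.027542) = 1/1.0564 = 0.9466
[HCO3⁻] = α₁ × DIC = 0.9466 × 1.89 = 1.79 mmol/kg

[HCO3⁻] = 1.79 mmol/kg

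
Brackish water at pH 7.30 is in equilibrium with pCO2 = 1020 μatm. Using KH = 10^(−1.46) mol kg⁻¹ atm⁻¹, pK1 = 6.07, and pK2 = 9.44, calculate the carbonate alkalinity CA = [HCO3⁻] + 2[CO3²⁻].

CA = 0.609 mmol/kg

[CO2*] = KH · pCO2 = 10^(−1.46) × 1020×10^-6 = 3.537×10^-5 mol/kg
α₀ = 1/(1 + K1/[H⁺] + K1K2/[H⁺]²) = 1/(1 + 10^+1.23 + 10^-0.91) = 0.05523
DIC = [CO2*]/α₀ = 3.537×10^-5 / 0.05523 = 0.6403 mmol/kg
CA = (α₁ + 2α₂)·DIC = (0.9380 + 2×0.006795) × 0.6403 = 0.609 mmol/kg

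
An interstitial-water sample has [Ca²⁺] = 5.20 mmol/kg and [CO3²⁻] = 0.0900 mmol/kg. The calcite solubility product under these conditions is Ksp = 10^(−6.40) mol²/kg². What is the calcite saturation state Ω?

Ω = 1.18

Ksp = 10^(−6.40) = 3.981×10^-7
Ω = [Ca²⁺][CO3²⁻]/Ksp = (5.20×10^-3)(0.0900×10^-3) / 3.981×10^-7 = 1.18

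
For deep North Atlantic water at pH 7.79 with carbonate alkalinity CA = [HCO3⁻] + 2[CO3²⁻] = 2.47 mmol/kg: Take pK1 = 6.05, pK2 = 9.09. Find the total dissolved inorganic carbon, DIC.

DIC = 2.40 mmol/kg

CA = [HCO3⁻] + 2[CO3²⁻] = (α₁ + 2α₂)·DIC
At pH 7.79: [H⁺]/K1 = 10^-1.74 = 0.018197, K2/[H⁺] = 10^-1.30 = 0.050119
α₁ = 1/(1 + 0.018197 + 0.050119) = 1/1.0683 = 0.9361; α₂ = α₁·K2/[H⁺] = 0.04691
α₁ + 2α₂ = 1.0299
DIC = CA / (α₁ + 2α₂) = 2.47 / 1.0299 = 2.40 mmol/kg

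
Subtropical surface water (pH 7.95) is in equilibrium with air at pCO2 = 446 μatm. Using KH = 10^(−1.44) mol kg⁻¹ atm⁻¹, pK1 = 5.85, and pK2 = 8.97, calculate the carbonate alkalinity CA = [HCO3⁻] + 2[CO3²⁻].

CA = 2.43 mmol/kg

[CO2*] = KH · pCO2 = 10^(−1.44) × 446×10^-6 = 1.619×10^-5 mol/kg
α₀ = 1/(1 + K1/[H⁺] + K1K2/[H⁺]²) = 1/(1 + 10^+2.10 + 10^+1.08) = 0.007199
DIC = [CO2*]/α₀ = 1.619×10^-5 / 0.007199 = 2.249 mmol/kg
CA = (α₁ + 2α₂)·DIC = (0.9063 + 2×0.08655) × 2.249 = 2.43 mmol/kg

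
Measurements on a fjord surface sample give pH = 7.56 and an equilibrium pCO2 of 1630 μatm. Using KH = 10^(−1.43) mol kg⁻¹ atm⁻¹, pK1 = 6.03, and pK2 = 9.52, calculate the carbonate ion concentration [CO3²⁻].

[CO3²⁻] = 0.0225 mmol/kg

[CO2*] = KH · pCO2 = 10^(−1.43) × 1630×10^-6 = 6.056×10^-5 mol/kg
α₀ = 1/(1 + K1/[H⁺] + K1K2/[H⁺]²) = 1/(1 + 10^+1.53 + 10^-0.43) = 0.02836
DIC = [CO2*]/α₀ = 6.056×10^-5 / 0.02836 = 2.135 mmol/kg
[CO3²⁻] = α₂·DIC; α₂ = 0.01054, so [CO3²⁻] = 0.01054 × 2.135 = 0.0225 mmol/kg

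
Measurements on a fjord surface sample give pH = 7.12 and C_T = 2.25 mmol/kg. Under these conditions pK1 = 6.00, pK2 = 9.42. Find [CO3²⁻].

[CO3²⁻] = 10.4 μmol/kg

α₂ = 1 / (1 + [H⁺]/K2 + [H⁺]²/(K1K2)) = 1 / (1 + 10^+2.30 + 10^+1.18)
   = 1 / (1 + 199.53 + 15.136) = 1/215.66 = 0.004637
[CO3²⁻] = α₂ × DIC = 0.004637 × 2.25 = 0.0104 mmol/kg = 10.4 μmol/kg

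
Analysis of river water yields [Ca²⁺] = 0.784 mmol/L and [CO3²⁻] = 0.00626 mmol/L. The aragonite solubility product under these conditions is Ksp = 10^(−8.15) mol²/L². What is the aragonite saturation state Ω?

Ksp = 10^(−8.15) = 7.079×10^-9
Ω = [Ca²⁺][CO3²⁻]/Ksp = (0.784×10^-3)(0.00626×10^-3) / 7.079×10^-9 = 0.693

Ω = 0.693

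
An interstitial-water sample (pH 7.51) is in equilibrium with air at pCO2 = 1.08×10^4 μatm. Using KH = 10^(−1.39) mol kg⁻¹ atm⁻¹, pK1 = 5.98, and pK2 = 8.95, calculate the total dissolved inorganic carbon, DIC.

[CO2*] = KH · pCO2 = 10^(−1.39) × 1.08×10^4×10^-6 = 4.400×10^-4 mol/kg
α₀ = 1/(1 + K1/[H⁺] + K1K2/[H⁺]²) = 1/(1 + 10^+1.53 + 10^+0.09) = 0.02769
DIC = [CO2*]/α₀ = 4.400×10^-4 / 0.02769 = 15.9 mmol/kg

DIC = 15.9 mmol/kg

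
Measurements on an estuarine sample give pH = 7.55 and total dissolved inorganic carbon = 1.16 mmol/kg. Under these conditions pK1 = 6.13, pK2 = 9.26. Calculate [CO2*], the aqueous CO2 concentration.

[CO2*] = 0.0417 mmol/kg

α₀ = 1 / (1 + K1/[H⁺] + K1K2/[H⁺]²) = 1 / (1 + 10^+1.42 + 10^-0.29)
   = 1 / (1 + 26.303 + 0.51286) = 1/27.816 = 0.03595
[CO2*] = α₀ × DIC = 0.03595 × 1.16 = 0.0417 mmol/kg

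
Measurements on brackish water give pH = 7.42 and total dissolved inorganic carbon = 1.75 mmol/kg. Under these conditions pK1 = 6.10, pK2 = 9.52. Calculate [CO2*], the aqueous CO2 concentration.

α₀ = 1 / (1 + K1/[H⁺] + K1K2/[H⁺]²) = 1 / (1 + 10^+1.32 + 10^-0.78)
   = 1 / (1 + 20.893 + 0.16596) = 1/22.059 = 0.04533
[CO2*] = α₀ × DIC = 0.04533 × 1.75 = 0.0793 mmol/kg

[CO2*] = 0.0793 mmol/kg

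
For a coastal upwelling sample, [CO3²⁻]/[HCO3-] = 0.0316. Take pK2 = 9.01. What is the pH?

pH = 7.51

From K2 = [H⁺][CO3²⁻]/[HCO3-]:  pH = pK2 + log₁₀([CO3²⁻]/[HCO3-])
log₁₀(0.0316) = -1.500
pH = 9.01 + (-1.500) = 7.51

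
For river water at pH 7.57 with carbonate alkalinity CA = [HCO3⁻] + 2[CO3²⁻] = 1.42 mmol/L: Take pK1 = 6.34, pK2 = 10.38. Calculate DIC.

DIC = 1.50 mmol/L

CA = [HCO3⁻] + 2[CO3²⁻] = (α₁ + 2α₂)·DIC
At pH 7.57: [H⁺]/K1 = 10^-1.23 = 0.058884, K2/[H⁺] = 10^-2.81 = 0.0015488
α₁ = 1/(1 + 0.058884 + 0.0015488) = 1/1.0604 = 0.9430; α₂ = α₁·K2/[H⁺] = 0.001461
α₁ + 2α₂ = 0.9459
DIC = CA / (α₁ + 2α₂) = 1.42 / 0.9459 = 1.50 mmol/L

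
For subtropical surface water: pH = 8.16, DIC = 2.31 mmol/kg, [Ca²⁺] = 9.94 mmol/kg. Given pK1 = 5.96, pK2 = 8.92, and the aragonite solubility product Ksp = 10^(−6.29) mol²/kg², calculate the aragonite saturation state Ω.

Ω = 6.59

α₂ = 1 / (1 + [H⁺]/K2 + [H⁺]²/(K1K2)) = 1 / (1 + 10^+0.76 + 10^-1.44)
   = 1 / (1 + 5.7544 + 0.036308) = 1/6.7907 = 0.1473
[CO3²⁻] = α₂ × DIC = 0.1473 × 2.31 = 0.3402 mmol/kg
Ksp = 10^(−6.29) = 5.129×10^-7
Ω = [Ca²⁺][CO3²⁻]/Ksp = (9.94×10^-3)(3.402×10^-4) / 5.129×10^-7 = 6.59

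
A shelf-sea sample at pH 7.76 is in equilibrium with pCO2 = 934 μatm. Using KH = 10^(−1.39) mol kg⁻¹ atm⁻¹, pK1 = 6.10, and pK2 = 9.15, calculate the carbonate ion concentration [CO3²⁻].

[CO3²⁻] = 0.0709 mmol/kg

[CO2*] = KH · pCO2 = 10^(−1.39) × 934×10^-6 = 3.805×10^-5 mol/kg
α₀ = 1/(1 + K1/[H⁺] + K1K2/[H⁺]²) = 1/(1 + 10^+1.66 + 10^+0.27) = 0.02059
DIC = [CO2*]/α₀ = 3.805×10^-5 / 0.02059 = 1.848 mmol/kg
[CO3²⁻] = α₂·DIC; α₂ = 0.03834, so [CO3²⁻] = 0.03834 × 1.848 = 0.0709 mmol/kg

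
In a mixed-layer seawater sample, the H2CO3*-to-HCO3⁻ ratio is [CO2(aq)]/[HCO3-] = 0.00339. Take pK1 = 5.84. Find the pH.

pH = 8.31

From K1 = [H⁺][HCO3-]/[CO2(aq)]:  pH = pK1 − log₁₀([CO2(aq)]/[HCO3-])
log₁₀(0.00339) = -2.470
pH = 5.84 − (-2.470) = 8.31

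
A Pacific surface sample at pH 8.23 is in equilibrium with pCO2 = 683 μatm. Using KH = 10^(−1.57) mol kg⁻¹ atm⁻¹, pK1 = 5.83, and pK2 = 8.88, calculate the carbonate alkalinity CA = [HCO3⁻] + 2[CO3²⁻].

[CO2*] = KH · pCO2 = 10^(−1.57) × 683×10^-6 = 1.838×10^-5 mol/kg
α₀ = 1/(1 + K1/[H⁺] + K1K2/[H⁺]²) = 1/(1 + 10^+2.40 + 10^+1.75) = 0.003242
DIC = [CO2*]/α₀ = 1.838×10^-5 / 0.003242 = 5.670 mmol/kg
CA = (α₁ + 2α₂)·DIC = (0.8144 + 2×0.1823) × 5.670 = 6.69 mmol/kg

CA = 6.69 mmol/kg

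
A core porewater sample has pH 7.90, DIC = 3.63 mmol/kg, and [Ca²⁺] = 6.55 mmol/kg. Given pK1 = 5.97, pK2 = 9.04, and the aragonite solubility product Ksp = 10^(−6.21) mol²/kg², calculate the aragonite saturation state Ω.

α₂ = 1 / (1 + [H⁺]/K2 + [H⁺]²/(K1K2)) = 1 / (1 + 10^+1.14 + 10^-0.79)
   = 1 / (1 + 13.804 + 0.16218) = 1/14.966 = 0.06682
[CO3²⁻] = α₂ × DIC = 0.06682 × 3.63 = 0.2425 mmol/kg
Ksp = 10^(−6.21) = 6.166×10^-7
Ω = [Ca²⁺][CO3²⁻]/Ksp = (6.55×10^-3)(2.425×10^-4) / 6.166×10^-7 = 2.58

Ω = 2.58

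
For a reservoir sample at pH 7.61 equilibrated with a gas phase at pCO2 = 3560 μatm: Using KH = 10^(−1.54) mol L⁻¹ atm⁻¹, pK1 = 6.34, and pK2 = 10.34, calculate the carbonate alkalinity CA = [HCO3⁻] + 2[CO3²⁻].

CA = 1.92 mmol/L

[CO2*] = KH · pCO2 = 10^(−1.54) × 3560×10^-6 = 1.027×10^-4 mol/L
α₀ = 1/(1 + K1/[H⁺] + K1K2/[H⁺]²) = 1/(1 + 10^+1.27 + 10^-1.46) = 0.05088
DIC = [CO2*]/α₀ = 1.027×10^-4 / 0.05088 = 2.018 mmol/L
CA = (α₁ + 2α₂)·DIC = (0.9474 + 2×0.001764) × 2.018 = 1.92 mmol/L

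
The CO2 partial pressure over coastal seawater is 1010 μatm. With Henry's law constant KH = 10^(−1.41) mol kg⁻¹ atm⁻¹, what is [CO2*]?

KH = 10^(−1.41) = 3.890×10^-2 mol kg⁻¹ atm⁻¹
[CO2*] = KH · pCO2 = 3.890×10^-2 × 1010×10^-6 atm = 3.93×10^-5 mol/kg

[CO2*] = 39.3 μmol/kg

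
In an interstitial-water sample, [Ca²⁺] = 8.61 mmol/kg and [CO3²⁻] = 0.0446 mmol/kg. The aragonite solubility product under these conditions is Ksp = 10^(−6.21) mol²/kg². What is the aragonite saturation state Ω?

Ksp = 10^(−6.21) = 6.166×10^-7
Ω = [Ca²⁺][CO3²⁻]/Ksp = (8.61×10^-3)(0.0446×10^-3) / 6.166×10^-7 = 0.623

Ω = 0.623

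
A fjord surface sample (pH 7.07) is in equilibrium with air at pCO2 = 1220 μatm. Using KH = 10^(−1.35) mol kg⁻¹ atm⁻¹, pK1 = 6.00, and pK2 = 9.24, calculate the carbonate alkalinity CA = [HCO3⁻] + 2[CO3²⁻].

[CO2*] = KH · pCO2 = 10^(−1.35) × 1220×10^-6 = 5.450×10^-5 mol/kg
α₀ = 1/(1 + K1/[H⁺] + K1K2/[H⁺]²) = 1/(1 + 10^+1.07 + 10^-1.10) = 0.07795
DIC = [CO2*]/α₀ = 5.450×10^-5 / 0.07795 = 0.6991 mmol/kg
CA = (α₁ + 2α₂)·DIC = (0.9159 + 2×0.006192) × 0.6991 = 0.649 mmol/kg

CA = 0.649 mmol/kg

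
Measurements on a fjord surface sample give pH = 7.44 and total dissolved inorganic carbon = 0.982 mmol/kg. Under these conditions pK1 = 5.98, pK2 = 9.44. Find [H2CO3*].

[CO2*] = 0.0326 mmol/kg

α₀ = 1 / (1 + K1/[H⁺] + K1K2/[H⁺]²) = 1 / (1 + 10^+1.46 + 10^-0.54)
   = 1 / (1 + 28.840 + 0.28840) = 1/30.129 = 0.03319
[CO2*] = α₀ × DIC = 0.03319 × 0.982 = 0.0326 mmol/kg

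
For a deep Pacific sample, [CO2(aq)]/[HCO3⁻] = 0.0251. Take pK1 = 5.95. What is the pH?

From K1 = [H⁺][HCO3⁻]/[CO2(aq)]:  pH = pK1 − log₁₀([CO2(aq)]/[HCO3⁻])
log₁₀(0.0251) = -1.600
pH = 5.95 − (-1.600) = 7.55

pH = 7.55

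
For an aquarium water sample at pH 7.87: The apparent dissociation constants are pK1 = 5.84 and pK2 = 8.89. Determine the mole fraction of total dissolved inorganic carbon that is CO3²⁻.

α₂ = 0.0864

α₂ = 1 / (1 + [H⁺]/K2 + [H⁺]²/(K1K2)) = 1 / (1 + 10^+1.02 + 10^-1.01)
   = 1 / (1 + 10.471 + 0.097724) = 1/11.569 = 0.08644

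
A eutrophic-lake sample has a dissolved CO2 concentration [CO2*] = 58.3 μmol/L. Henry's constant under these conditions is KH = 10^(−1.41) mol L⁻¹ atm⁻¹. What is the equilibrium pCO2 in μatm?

KH = 10^(−1.41) = 3.890×10^-2 mol L⁻¹ atm⁻¹
pCO2 = [CO2*]/KH = 58.3×10^-6 / 3.890×10^-2 = 1.50×10^-3 atm = 1500 μatm

pCO2 = 1500 μatm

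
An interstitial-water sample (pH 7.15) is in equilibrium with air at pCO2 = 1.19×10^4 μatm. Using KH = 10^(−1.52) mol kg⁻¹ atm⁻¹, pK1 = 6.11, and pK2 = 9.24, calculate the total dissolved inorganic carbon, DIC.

DIC = 4.33 mmol/kg

[CO2*] = KH · pCO2 = 10^(−1.52) × 1.19×10^4×10^-6 = 3.594×10^-4 mol/kg
α₀ = 1/(1 + K1/[H⁺] + K1K2/[H⁺]²) = 1/(1 + 10^+1.04 + 10^-1.05) = 0.08296
DIC = [CO2*]/α₀ = 3.594×10^-4 / 0.08296 = 4.33 mmol/kg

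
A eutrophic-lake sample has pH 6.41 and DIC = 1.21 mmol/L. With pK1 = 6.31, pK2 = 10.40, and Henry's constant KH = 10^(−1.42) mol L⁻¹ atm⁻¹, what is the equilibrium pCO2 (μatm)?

α₀ = 1 / (1 + K1/[H⁺] + K1K2/[H⁺]²) = 1 / (1 + 10^+0.10 + 10^-3.89)
   = 1 / (1 + 1.2589 + 0.00012882) = 1/2.2591 = 0.4427
[CO2*] = α₀ × DIC = 0.4427 × 1.21 = 0.5356 mmol/L
pCO2 = [CO2*]/KH = 5.356×10^-4 / 3.802×10^-2 = 1.41×10^4 μatm

pCO2 = 1.41×10^4 μatm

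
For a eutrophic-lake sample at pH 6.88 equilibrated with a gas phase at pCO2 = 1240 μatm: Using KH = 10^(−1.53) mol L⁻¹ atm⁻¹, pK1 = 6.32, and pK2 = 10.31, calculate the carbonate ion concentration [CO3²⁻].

[CO2*] = KH · pCO2 = 10^(−1.53) × 1240×10^-6 = 3.659×10^-5 mol/L
α₀ = 1/(1 + K1/[H⁺] + K1K2/[H⁺]²) = 1/(1 + 10^+0.56 + 10^-2.87) = 0.2159
DIC = [CO2*]/α₀ = 3.659×10^-5 / 0.2159 = 0.1695 mmol/L
[CO3²⁻] = α₂·DIC; α₂ = 0.0002912, so [CO3²⁻] = 0.0002912 × 0.1695 = 4.94×10^-5 mmol/L = 0.0494 μmol/L

[CO3²⁻] = 0.0494 μmol/L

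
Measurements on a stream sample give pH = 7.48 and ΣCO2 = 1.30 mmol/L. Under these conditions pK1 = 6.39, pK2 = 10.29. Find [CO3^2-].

α₂ = 1 / (1 + [H⁺]/K2 + [H⁺]²/(K1K2)) = 1 / (1 + 10^+2.81 + 10^+1.72)
   = 1 / (1 + 645.65 + 52.481) = 1/699.13 = 0.001430
[CO3²⁻] = α₂ × DIC = 0.001430 × 1.30 = 0.00186 mmol/L = 1.86 μmol/L

[CO3²⁻] = 1.86 μmol/L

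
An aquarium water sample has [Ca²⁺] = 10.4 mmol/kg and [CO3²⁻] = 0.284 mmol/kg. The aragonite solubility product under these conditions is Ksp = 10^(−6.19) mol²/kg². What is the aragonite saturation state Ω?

Ω = 4.57

Ksp = 10^(−6.19) = 6.457×10^-7
Ω = [Ca²⁺][CO3²⁻]/Ksp = (10.4×10^-3)(0.284×10^-3) / 6.457×10^-7 = 4.57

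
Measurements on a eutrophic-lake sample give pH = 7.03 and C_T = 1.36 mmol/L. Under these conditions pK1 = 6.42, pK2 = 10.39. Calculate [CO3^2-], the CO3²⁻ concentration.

α₂ = 1 / (1 + [H⁺]/K2 + [H⁺]²/(K1K2)) = 1 / (1 + 10^+3.36 + 10^+2.75)
   = 1 / (1 + 2290.9 + 562.34) = 1/2854.2 = 0.0003504
[CO3²⁻] = α₂ × DIC = 0.0003504 × 1.36 = 0.000476 mmol/L = 0.476 μmol/L

[CO3²⁻] = 0.476 μmol/L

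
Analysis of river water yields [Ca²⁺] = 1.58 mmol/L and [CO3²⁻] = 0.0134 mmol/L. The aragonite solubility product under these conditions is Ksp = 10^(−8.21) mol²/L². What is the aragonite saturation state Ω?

Ksp = 10^(−8.21) = 6.166×10^-9
Ω = [Ca²⁺][CO3²⁻]/Ksp = (1.58×10^-3)(0.0134×10^-3) / 6.166×10^-9 = 3.43

Ω = 3.43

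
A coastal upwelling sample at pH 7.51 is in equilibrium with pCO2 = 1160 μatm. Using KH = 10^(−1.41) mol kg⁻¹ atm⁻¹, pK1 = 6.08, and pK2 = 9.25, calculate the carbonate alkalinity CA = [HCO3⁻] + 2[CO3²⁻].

[CO2*] = KH · pCO2 = 10^(−1.41) × 1160×10^-6 = 4.513×10^-5 mol/kg
α₀ = 1/(1 + K1/[H⁺] + K1K2/[H⁺]²) = 1/(1 + 10^+1.43 + 10^-0.31) = 0.03520
DIC = [CO2*]/α₀ = 4.513×10^-5 / 0.03520 = 1.282 mmol/kg
CA = (α₁ + 2α₂)·DIC = (0.9476 + 2×0.01724) × 1.282 = 1.26 mmol/kg

CA = 1.26 mmol/kg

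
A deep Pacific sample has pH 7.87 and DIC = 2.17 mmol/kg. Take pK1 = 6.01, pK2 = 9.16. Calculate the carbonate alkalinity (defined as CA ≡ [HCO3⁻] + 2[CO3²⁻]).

CA = 2.25 mmol/kg

CA = [HCO3⁻] + 2[CO3²⁻] = (α₁ + 2α₂)·DIC
At pH 7.87: [H⁺]/K1 = 10^-1.86 = 0.013804, K2/[H⁺] = 10^-1.29 = 0.051286
α₁ = 1/(1 + 0.013804 + 0.051286) = 1/1.0651 = 0.9389; α₂ = α₁·K2/[H⁺] = 0.04815
α₁ + 2α₂ = 1.0352
CA = 1.0352 × 2.17 = 2.25 mmol/kg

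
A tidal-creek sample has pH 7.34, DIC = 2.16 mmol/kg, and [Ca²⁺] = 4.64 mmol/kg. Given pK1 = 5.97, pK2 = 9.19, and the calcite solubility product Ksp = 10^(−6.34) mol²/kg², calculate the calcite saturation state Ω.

Ω = 0.293

α₂ = 1 / (1 + [H⁺]/K2 + [H⁺]²/(K1K2)) = 1 / (1 + 10^+1.85 + 10^+0.48)
   = 1 / (1 + 70.795 + 3.0200) = 1/74.815 = 0.01337
[CO3²⁻] = α₂ × DIC = 0.01337 × 2.16 = 0.02887 mmol/kg
Ksp = 10^(−6.34) = 4.571×10^-7
Ω = [Ca²⁺][CO3²⁻]/Ksp = (4.64×10^-3)(2.887×10^-5) / 4.571×10^-7 = 0.293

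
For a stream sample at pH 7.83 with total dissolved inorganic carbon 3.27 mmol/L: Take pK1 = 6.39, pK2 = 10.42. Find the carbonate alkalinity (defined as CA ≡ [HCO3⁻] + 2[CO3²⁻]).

CA = 3.16 mmol/L

CA = [HCO3⁻] + 2[CO3²⁻] = (α₁ + 2α₂)·DIC
At pH 7.83: [H⁺]/K1 = 10^-1.44 = 0.036308, K2/[H⁺] = 10^-2.59 = 0.0025704
α₁ = 1/(1 + 0.036308 + 0.0025704) = 1/1.0389 = 0.9626; α₂ = α₁·K2/[H⁺] = 0.002474
α₁ + 2α₂ = 0.9675
CA = 0.9675 × 3.27 = 3.16 mmol/L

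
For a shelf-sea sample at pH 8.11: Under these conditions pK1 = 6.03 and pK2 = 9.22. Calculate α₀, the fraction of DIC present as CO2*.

α₀ = 1 / (1 + K1/[H⁺] + K1K2/[H⁺]²) = 1 / (1 + 10^+2.08 + 10^+0.97)
   = 1 / (1 + 120.23 + 9.3325) = 1/130.56 = 0.007659

α₀ = 0.00766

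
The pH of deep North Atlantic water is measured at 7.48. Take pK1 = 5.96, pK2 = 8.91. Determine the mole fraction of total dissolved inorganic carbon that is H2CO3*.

α₀ = 0.0283

α₀ = 1 / (1 + K1/[H⁺] + K1K2/[H⁺]²) = 1 / (1 + 10^+1.52 + 10^+0.09)
   = 1 / (1 + 33.113 + 1.2303) = 1/35.343 = 0.02829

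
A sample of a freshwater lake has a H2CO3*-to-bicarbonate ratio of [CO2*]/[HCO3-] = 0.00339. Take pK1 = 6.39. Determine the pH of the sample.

From K1 = [H⁺][HCO3-]/[CO2*]:  pH = pK1 − log₁₀([CO2*]/[HCO3-])
log₁₀(0.00339) = -2.470
pH = 6.39 − (-2.470) = 8.86

pH = 8.86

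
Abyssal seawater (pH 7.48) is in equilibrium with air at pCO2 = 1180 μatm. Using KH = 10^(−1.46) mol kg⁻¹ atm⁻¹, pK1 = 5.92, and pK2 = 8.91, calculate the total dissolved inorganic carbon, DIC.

DIC = 1.58 mmol/kg

[CO2*] = KH · pCO2 = 10^(−1.46) × 1180×10^-6 = 4.091×10^-5 mol/kg
α₀ = 1/(1 + K1/[H⁺] + K1K2/[H⁺]²) = 1/(1 + 10^+1.56 + 10^+0.13) = 0.02587
DIC = [CO2*]/α₀ = 4.091×10^-5 / 0.02587 = 1.58 mmol/kg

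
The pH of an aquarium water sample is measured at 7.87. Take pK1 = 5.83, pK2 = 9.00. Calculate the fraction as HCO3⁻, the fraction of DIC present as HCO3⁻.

α₁ = 0.923

α₁ = 1 / (1 + [H⁺]/K1 + K2/[H⁺]) = 1 / (1 + 10^-2.04 + 10^-1.13)
   = 1 / (1 + 0.0091201 + 0.074131) = 1/1.0833 = 0.9231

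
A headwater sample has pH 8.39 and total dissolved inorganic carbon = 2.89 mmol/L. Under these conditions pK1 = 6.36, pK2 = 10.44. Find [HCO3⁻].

[HCO3⁻] = 2.84 mmol/L

α₁ = 1 / (1 + [H⁺]/K1 + K2/[H⁺]) = 1 / (1 + 10^-2.03 + 10^-2.05)
   = 1 / (1 + 0.0093325 + 0.0089125) = 1/1.0182 = 0.9821
[HCO3⁻] = α₁ × DIC = 0.9821 × 2.89 = 2.84 mmol/L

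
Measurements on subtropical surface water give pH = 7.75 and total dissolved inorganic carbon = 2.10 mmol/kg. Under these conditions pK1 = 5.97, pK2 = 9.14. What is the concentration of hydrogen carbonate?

α₁ = 1 / (1 + [H⁺]/K1 + K2/[H⁺]) = 1 / (1 + 10^-1.78 + 10^-1.39)
   = 1 / (1 + 0.016596 + 0.040738) = 1/1.0573 = 0.9458
[HCO3⁻] = α₁ × DIC = 0.9458 × 2.10 = 1.99 mmol/kg

[HCO3⁻] = 1.99 mmol/kg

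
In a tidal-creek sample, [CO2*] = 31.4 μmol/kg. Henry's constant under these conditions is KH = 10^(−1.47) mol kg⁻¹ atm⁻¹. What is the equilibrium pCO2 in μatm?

pCO2 = 927 μatm

KH = 10^(−1.47) = 3.388×10^-2 mol kg⁻¹ atm⁻¹
pCO2 = [CO2*]/KH = 31.4×10^-6 / 3.388×10^-2 = 9.27×10^-4 atm = 927 μatm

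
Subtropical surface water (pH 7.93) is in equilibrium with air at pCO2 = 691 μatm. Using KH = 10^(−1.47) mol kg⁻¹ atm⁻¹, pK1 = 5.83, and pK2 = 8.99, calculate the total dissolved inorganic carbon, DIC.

DIC = 3.23 mmol/kg

[CO2*] = KH · pCO2 = 10^(−1.47) × 691×10^-6 = 2.341×10^-5 mol/kg
α₀ = 1/(1 + K1/[H⁺] + K1K2/[H⁺]²) = 1/(1 + 10^+2.10 + 10^+1.04) = 0.007254
DIC = [CO2*]/α₀ = 2.341×10^-5 / 0.007254 = 3.23 mmol/kg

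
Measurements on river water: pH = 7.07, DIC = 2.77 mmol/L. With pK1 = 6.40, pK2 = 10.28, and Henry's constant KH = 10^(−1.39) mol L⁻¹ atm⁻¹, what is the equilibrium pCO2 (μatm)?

α₀ = 1 / (1 + K1/[H⁺] + K1K2/[H⁺]²) = 1 / (1 + 10^+0.67 + 10^-2.54)
   = 1 / (1 + 4.6774 + 0.0028840) = 1/5.6802 = 0.1760
[CO2*] = α₀ × DIC = 0.1760 × 2.77 = 0.4877 mmol/L
pCO2 = [CO2*]/KH = 4.877×10^-4 / 4.074×10^-2 = 1.20×10^4 μatm

pCO2 = 1.20×10^4 μatm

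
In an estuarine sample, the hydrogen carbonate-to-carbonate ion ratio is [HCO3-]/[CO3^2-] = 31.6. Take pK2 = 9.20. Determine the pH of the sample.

From K2 = [H⁺][CO3^2-]/[HCO3-]:  pH = pK2 − log₁₀([HCO3-]/[CO3^2-])
log₁₀(31.6) = +1.500
pH = 9.20 − (+1.500) = 7.70

pH = 7.70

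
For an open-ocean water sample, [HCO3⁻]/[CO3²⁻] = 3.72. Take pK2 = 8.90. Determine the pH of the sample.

pH = 8.33

From K2 = [H⁺][CO3²⁻]/[HCO3⁻]:  pH = pK2 − log₁₀([HCO3⁻]/[CO3²⁻])
log₁₀(3.72) = +0.571
pH = 8.90 − (+0.571) = 8.33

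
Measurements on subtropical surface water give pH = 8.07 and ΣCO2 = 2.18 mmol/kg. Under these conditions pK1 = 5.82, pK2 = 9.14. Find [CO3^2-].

α₂ = 1 / (1 + [H⁺]/K2 + [H⁺]²/(K1K2)) = 1 / (1 + 10^+1.07 + 10^-1.18)
   = 1 / (1 + 11.749 + 0.066069) = 1/12.815 = 0.07803
[CO3²⁻] = α₂ × DIC = 0.07803 × 2.18 = 0.170 mmol/kg

[CO3²⁻] = 0.170 mmol/kg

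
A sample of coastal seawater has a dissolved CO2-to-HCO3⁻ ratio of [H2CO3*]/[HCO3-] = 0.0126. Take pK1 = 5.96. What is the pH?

From K1 = [H⁺][HCO3-]/[H2CO3*]:  pH = pK1 − log₁₀([H2CO3*]/[HCO3-])
log₁₀(0.0126) = -1.900
pH = 5.96 − (-1.900) = 7.86

pH = 7.86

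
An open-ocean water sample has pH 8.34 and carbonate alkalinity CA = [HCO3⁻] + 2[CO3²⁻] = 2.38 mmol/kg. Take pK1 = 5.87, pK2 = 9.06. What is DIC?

CA = [HCO3⁻] + 2[CO3²⁻] = (α₁ + 2α₂)·DIC
At pH 8.34: [H⁺]/K1 = 10^-2.47 = 0.0033884, K2/[H⁺] = 10^-0.72 = 0.19055
α₁ = 1/(1 + 0.0033884 + 0.19055) = 1/1.1939 = 0.8376; α₂ = α₁·K2/[H⁺] = 0.1596
α₁ + 2α₂ = 1.1568
DIC = CA / (α₁ + 2α₂) = 2.38 / 1.1568 = 2.06 mmol/kg

DIC = 2.06 mmol/kg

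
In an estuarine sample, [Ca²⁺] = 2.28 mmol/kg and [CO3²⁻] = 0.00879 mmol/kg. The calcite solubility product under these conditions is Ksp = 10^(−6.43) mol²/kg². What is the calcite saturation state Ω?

Ω = 0.0539

Ksp = 10^(−6.43) = 3.715×10^-7
Ω = [Ca²⁺][CO3²⁻]/Ksp = (2.28×10^-3)(0.00879×10^-3) / 3.715×10^-7 = 0.0539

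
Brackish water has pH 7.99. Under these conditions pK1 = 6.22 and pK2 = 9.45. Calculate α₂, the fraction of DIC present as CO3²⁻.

α₂ = 0.0330

α₂ = 1 / (1 + [H⁺]/K2 + [H⁺]²/(K1K2)) = 1 / (1 + 10^+1.46 + 10^-0.31)
   = 1 / (1 + 28.840 + 0.48978) = 1/30.330 = 0.03297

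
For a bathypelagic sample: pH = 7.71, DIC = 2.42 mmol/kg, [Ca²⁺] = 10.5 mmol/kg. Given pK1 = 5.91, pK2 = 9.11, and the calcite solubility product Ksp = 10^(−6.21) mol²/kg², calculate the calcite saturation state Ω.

Ω = 1.55

α₂ = 1 / (1 + [H⁺]/K2 + [H⁺]²/(K1K2)) = 1 / (1 + 10^+1.40 + 10^-0.40)
   = 1 / (1 + 25.119 + 0.39811) = 1/26.517 = 0.03771
[CO3²⁻] = α₂ × DIC = 0.03771 × 2.42 = 0.09126 mmol/kg
Ksp = 10^(−6.21) = 6.166×10^-7
Ω = [Ca²⁺][CO3²⁻]/Ksp = (10.5×10^-3)(9.126×10^-5) / 6.166×10^-7 = 1.55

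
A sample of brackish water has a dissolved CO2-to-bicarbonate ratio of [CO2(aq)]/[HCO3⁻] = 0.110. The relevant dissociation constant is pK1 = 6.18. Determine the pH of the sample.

From K1 = [H⁺][HCO3⁻]/[CO2(aq)]:  pH = pK1 − log₁₀([CO2(aq)]/[HCO3⁻])
log₁₀(0.110) = -0.959
pH = 6.18 − (-0.959) = 7.14

pH = 7.14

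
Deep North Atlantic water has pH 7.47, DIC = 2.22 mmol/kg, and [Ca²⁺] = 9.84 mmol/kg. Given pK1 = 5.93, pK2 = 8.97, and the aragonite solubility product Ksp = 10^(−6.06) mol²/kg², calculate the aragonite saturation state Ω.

α₂ = 1 / (1 + [H⁺]/K2 + [H⁺]²/(K1K2)) = 1 / (1 + 10^+1.50 + 10^-0.04)
   = 1 / (1 + 31.623 + 0.91201) = 1/33.535 = 0.02982
[CO3²⁻] = α₂ × DIC = 0.02982 × 2.22 = 0.06620 mmol/kg
Ksp = 10^(−6.06) = 8.710×10^-7
Ω = [Ca²⁺][CO3²⁻]/Ksp = (9.84×10^-3)(6.620×10^-5) / 8.710×10^-7 = 0.748

Ω = 0.748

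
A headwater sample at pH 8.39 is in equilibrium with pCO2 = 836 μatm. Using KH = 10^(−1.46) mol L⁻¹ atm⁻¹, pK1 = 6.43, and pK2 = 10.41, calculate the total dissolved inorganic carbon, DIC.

[CO2*] = KH · pCO2 = 10^(−1.46) × 836×10^-6 = 2.899×10^-5 mol/L
α₀ = 1/(1 + K1/[H⁺] + K1K2/[H⁺]²) = 1/(1 + 10^+1.96 + 10^-0.06) = 0.01074
DIC = [CO2*]/α₀ = 2.899×10^-5 / 0.01074 = 2.70 mmol/L

DIC = 2.70 mmol/L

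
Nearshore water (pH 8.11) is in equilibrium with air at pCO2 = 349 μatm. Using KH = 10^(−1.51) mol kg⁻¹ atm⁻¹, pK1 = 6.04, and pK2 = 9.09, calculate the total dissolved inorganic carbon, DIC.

DIC = 1.41 mmol/kg

[CO2*] = KH · pCO2 = 10^(−1.51) × 349×10^-6 = 1.079×10^-5 mol/kg
α₀ = 1/(1 + K1/[H⁺] + K1K2/[H⁺]²) = 1/(1 + 10^+2.07 + 10^+1.09) = 0.007646
DIC = [CO2*]/α₀ = 1.079×10^-5 / 0.007646 = 1.41 mmol/kg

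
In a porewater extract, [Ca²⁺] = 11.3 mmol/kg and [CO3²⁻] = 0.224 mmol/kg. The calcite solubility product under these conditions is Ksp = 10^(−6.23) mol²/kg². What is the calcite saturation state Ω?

Ksp = 10^(−6.23) = 5.888×10^-7
Ω = [Ca²⁺][CO3²⁻]/Ksp = (11.3×10^-3)(0.224×10^-3) / 5.888×10^-7 = 4.30

Ω = 4.30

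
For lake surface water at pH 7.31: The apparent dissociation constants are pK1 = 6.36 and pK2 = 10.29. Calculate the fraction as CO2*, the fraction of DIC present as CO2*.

α₀ = 1 / (1 + K1/[H⁺] + K1K2/[H⁺]²) = 1 / (1 + 10^+0.95 + 10^-2.03)
   = 1 / (1 + 8.9125 + 0.0093325) = 1/9.9218 = 0.1008

α₀ = 0.101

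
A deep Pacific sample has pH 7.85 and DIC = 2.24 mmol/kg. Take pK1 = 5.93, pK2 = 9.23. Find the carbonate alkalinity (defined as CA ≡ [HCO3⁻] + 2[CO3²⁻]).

CA = 2.30 mmol/kg

CA = [HCO3⁻] + 2[CO3²⁻] = (α₁ + 2α₂)·DIC
At pH 7.85: [H⁺]/K1 = 10^-1.92 = 0.012023, K2/[H⁺] = 10^-1.38 = 0.041687
α₁ = 1/(1 + 0.012023 + 0.041687) = 1/1.0537 = 0.9490; α₂ = α₁·K2/[H⁺] = 0.03956
α₁ + 2α₂ = 1.0282
CA = 1.0282 × 2.24 = 2.30 mmol/kg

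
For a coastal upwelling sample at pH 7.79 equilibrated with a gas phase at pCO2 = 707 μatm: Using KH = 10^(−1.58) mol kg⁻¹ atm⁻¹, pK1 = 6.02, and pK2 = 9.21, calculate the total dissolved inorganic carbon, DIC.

DIC = 1.16 mmol/kg

[CO2*] = KH · pCO2 = 10^(−1.58) × 707×10^-6 = 1.860×10^-5 mol/kg
α₀ = 1/(1 + K1/[H⁺] + K1K2/[H⁺]²) = 1/(1 + 10^+1.77 + 10^+0.35) = 0.01610
DIC = [CO2*]/α₀ = 1.860×10^-5 / 0.01610 = 1.16 mmol/kg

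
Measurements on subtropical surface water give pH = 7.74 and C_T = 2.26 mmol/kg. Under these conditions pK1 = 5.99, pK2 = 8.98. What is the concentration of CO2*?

α₀ = 1 / (1 + K1/[H⁺] + K1K2/[H⁺]²) = 1 / (1 + 10^+1.75 + 10^+0.51)
   = 1 / (1 + 56.234 + 3.2359) = 1/60.470 = 0.01654
[CO2*] = α₀ × DIC = 0.01654 × 2.26 = 0.0374 mmol/kg

[CO2*] = 0.0374 mmol/kg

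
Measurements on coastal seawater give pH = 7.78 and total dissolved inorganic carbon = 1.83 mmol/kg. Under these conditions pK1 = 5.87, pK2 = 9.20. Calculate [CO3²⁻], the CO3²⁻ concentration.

α₂ = 1 / (1 + [H⁺]/K2 + [H⁺]²/(K1K2)) = 1 / (1 + 10^+1.42 + 10^-0.49)
   = 1 / (1 + 26.303 + 0.32359) = 1/27.626 = 0.03620
[CO3²⁻] = α₂ × DIC = 0.03620 × 1.83 = 0.0662 mmol/kg

[CO3²⁻] = 0.0662 mmol/kg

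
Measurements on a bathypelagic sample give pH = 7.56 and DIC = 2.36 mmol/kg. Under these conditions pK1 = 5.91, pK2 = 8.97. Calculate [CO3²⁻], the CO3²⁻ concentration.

[CO3²⁻] = 0.0865 mmol/kg

α₂ = 1 / (1 + [H⁺]/K2 + [H⁺]²/(K1K2)) = 1 / (1 + 10^+1.41 + 10^-0.24)
   = 1 / (1 + 25.704 + 0.57544) = 1/27.279 = 0.03666
[CO3²⁻] = α₂ × DIC = 0.03666 × 2.36 = 0.0865 mmol/kg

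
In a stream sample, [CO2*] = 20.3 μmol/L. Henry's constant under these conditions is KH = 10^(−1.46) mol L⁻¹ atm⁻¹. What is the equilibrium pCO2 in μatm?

pCO2 = 585 μatm

KH = 10^(−1.46) = 3.467×10^-2 mol L⁻¹ atm⁻¹
pCO2 = [CO2*]/KH = 20.3×10^-6 / 3.467×10^-2 = 5.85×10^-4 atm = 585 μatm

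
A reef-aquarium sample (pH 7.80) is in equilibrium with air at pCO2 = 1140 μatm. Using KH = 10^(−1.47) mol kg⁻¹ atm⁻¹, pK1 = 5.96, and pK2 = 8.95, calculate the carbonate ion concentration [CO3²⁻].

[CO2*] = KH · pCO2 = 10^(−1.47) × 1140×10^-6 = 3.863×10^-5 mol/kg
α₀ = 1/(1 + K1/[H⁺] + K1K2/[H⁺]²) = 1/(1 + 10^+1.84 + 10^+0.69) = 0.01332
DIC = [CO2*]/α₀ = 3.863×10^-5 / 0.01332 = 2.900 mmol/kg
[CO3²⁻] = α₂·DIC; α₂ = 0.06523, so [CO3²⁻] = 0.06523 × 2.900 = 0.189 mmol/kg

[CO3²⁻] = 0.189 mmol/kg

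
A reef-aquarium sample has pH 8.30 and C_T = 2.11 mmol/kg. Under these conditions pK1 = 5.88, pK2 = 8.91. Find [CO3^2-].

α₂ = 1 / (1 + [H⁺]/K2 + [H⁺]²/(K1K2)) = 1 / (1 + 10^+0.61 + 10^-1.81)
   = 1 / (1 + 4.0738 + 0.015488) = 1/5.0893 = 0.1965
[CO3²⁻] = α₂ × DIC = 0.1965 × 2.11 = 0.415 mmol/kg

[CO3²⁻] = 0.415 mmol/kg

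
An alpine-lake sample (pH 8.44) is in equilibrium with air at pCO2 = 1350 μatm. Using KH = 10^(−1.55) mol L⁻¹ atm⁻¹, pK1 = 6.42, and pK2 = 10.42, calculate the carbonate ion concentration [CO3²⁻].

[CO2*] = KH · pCO2 = 10^(−1.55) × 1350×10^-6 = 3.805×10^-5 mol/L
α₀ = 1/(1 + K1/[H⁺] + K1K2/[H⁺]²) = 1/(1 + 10^+2.02 + 10^+0.04) = 0.009362
DIC = [CO2*]/α₀ = 3.805×10^-5 / 0.009362 = 4.064 mmol/L
[CO3²⁻] = α₂·DIC; α₂ = 0.01027, so [CO3²⁻] = 0.01027 × 4.064 = 0.0417 mmol/L

[CO3²⁻] = 0.0417 mmol/L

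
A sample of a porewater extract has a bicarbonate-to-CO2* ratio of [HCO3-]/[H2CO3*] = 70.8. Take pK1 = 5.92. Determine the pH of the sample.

pH = 7.77

From K1 = [H⁺][HCO3-]/[H2CO3*]:  pH = pK1 + log₁₀([HCO3-]/[H2CO3*])
log₁₀(70.8) = +1.850
pH = 5.92 + (+1.850) = 7.77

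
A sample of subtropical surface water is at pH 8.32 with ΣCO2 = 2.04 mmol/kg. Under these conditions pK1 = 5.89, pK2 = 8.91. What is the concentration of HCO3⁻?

[HCO3⁻] = 1.62 mmol/kg

α₁ = 1 / (1 + [H⁺]/K1 + K2/[H⁺]) = 1 / (1 + 10^-2.43 + 10^-0.59)
   = 1 / (1 + 0.0037154 + 0.25704) = 1/1.2608 = 0.7932
[HCO3⁻] = α₁ × DIC = 0.7932 × 2.04 = 1.62 mmol/kg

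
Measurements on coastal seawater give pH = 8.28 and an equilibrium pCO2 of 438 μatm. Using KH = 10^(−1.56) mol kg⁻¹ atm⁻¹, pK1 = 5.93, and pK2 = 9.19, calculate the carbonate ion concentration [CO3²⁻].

[CO3²⁻] = 0.332 mmol/kg

[CO2*] = KH · pCO2 = 10^(−1.56) × 438×10^-6 = 1.206×10^-5 mol/kg
α₀ = 1/(1 + K1/[H⁺] + K1K2/[H⁺]²) = 1/(1 + 10^+2.35 + 10^+1.44) = 0.003962
DIC = [CO2*]/α₀ = 1.206×10^-5 / 0.003962 = 3.045 mmol/kg
[CO3²⁻] = α₂·DIC; α₂ = 0.1091, so [CO3²⁻] = 0.1091 × 3.045 = 0.332 mmol/kg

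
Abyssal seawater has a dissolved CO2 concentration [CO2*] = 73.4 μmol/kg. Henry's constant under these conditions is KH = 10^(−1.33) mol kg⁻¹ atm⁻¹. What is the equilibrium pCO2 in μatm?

pCO2 = 1570 μatm

KH = 10^(−1.33) = 4.677×10^-2 mol kg⁻¹ atm⁻¹
pCO2 = [CO2*]/KH = 73.4×10^-6 / 4.677×10^-2 = 1.57×10^-3 atm = 1570 μatm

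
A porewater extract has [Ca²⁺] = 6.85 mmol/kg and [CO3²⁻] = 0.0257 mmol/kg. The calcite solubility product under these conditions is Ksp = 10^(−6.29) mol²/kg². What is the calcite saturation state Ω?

Ω = 0.343

Ksp = 10^(−6.29) = 5.129×10^-7
Ω = [Ca²⁺][CO3²⁻]/Ksp = (6.85×10^-3)(0.0257×10^-3) / 5.129×10^-7 = 0.343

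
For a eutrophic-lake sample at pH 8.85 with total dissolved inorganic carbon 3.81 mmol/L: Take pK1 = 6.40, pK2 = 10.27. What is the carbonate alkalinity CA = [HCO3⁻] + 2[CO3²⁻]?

CA = 3.94 mmol/L

CA = [HCO3⁻] + 2[CO3²⁻] = (α₁ + 2α₂)·DIC
At pH 8.85: [H⁺]/K1 = 10^-2.45 = 0.0035481, K2/[H⁺] = 10^-1.42 = 0.038019
α₁ = 1/(1 + 0.0035481 + 0.038019) = 1/1.0416 = 0.9601; α₂ = α₁·K2/[H⁺] = 0.03650
α₁ + 2α₂ = 1.0331
CA = 1.0331 × 3.81 = 3.94 mmol/L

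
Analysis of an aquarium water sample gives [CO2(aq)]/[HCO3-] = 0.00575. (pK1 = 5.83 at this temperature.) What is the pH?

pH = 8.07

From K1 = [H⁺][HCO3-]/[CO2(aq)]:  pH = pK1 − log₁₀([CO2(aq)]/[HCO3-])
log₁₀(0.00575) = -2.240
pH = 5.83 − (-2.240) = 8.07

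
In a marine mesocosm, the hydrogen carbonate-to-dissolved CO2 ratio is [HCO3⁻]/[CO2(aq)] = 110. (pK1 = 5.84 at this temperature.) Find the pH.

From K1 = [H⁺][HCO3⁻]/[CO2(aq)]:  pH = pK1 + log₁₀([HCO3⁻]/[CO2(aq)])
log₁₀(110) = +2.041
pH = 5.84 + (+2.041) = 7.88

pH = 7.88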